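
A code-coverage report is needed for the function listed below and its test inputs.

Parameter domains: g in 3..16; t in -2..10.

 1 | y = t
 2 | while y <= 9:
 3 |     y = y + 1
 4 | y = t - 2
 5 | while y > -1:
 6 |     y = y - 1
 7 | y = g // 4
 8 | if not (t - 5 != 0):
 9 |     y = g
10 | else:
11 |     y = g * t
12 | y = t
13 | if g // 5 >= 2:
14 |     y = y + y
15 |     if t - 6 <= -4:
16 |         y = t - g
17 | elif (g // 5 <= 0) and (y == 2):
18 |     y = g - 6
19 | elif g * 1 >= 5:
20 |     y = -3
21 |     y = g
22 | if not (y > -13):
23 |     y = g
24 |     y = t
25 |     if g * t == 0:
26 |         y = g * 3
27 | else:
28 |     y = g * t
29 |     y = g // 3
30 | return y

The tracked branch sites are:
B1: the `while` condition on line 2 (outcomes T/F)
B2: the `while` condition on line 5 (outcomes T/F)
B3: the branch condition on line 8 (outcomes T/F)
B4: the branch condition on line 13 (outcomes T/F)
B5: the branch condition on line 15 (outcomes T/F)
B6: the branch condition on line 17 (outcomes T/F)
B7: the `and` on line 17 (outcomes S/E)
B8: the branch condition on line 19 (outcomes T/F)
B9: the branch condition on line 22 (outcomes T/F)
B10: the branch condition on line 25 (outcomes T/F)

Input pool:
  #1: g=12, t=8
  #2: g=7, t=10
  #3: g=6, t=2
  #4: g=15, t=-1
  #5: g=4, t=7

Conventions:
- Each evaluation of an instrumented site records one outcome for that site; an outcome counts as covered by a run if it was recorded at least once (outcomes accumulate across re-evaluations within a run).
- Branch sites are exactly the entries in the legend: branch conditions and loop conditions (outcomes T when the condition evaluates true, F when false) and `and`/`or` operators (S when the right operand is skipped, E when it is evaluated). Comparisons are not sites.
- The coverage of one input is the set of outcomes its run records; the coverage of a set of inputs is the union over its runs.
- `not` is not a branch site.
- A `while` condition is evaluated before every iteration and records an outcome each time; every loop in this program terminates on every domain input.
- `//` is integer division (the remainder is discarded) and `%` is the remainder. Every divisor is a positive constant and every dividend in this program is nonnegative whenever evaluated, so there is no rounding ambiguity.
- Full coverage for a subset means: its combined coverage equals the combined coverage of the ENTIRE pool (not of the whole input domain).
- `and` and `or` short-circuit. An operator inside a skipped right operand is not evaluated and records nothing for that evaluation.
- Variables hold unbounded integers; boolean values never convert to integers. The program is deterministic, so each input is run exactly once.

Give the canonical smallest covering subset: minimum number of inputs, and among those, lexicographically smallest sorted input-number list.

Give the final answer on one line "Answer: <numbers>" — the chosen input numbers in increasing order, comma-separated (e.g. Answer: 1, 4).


run #1 (g=12, t=8) runs B1->T, B1->T, B1->F, B2->T, B2->T, B2->T, B2->T, B2->T, B2->T, B2->T, B2->F, B3->F, B4->T, B5->F, ...; records B1=T, B1=F, B2=T, B2=F, B3=F, B4=T, B5=F, B9=F
run #2 (g=7, t=10) runs B1->F, B2->T, B2->T, B2->T, B2->T, B2->T, B2->T, B2->T, B2->T, B2->T, B2->F, B3->F, B4->F, B7->S, ...; records B1=F, B2=T, B2=F, B3=F, B4=F, B6=F, B7=S, B8=T, B9=F
run #3 (g=6, t=2) runs B1->T, B1->T, B1->T, B1->T, B1->T, B1->T, B1->T, B1->T, B1->F, B2->T, B2->F, B3->F, B4->F, B7->S, ...; records B1=T, B1=F, B2=T, B2=F, B3=F, B4=F, B6=F, B7=S, B8=T, B9=F
run #4 (g=15, t=-1) runs B1->T, B1->T, B1->T, B1->T, B1->T, B1->T, B1->T, B1->T, B1->T, B1->T, B1->T, B1->F, B2->F, B3->F, ...; records B1=T, B1=F, B2=F, B3=F, B4=T, B5=T, B9=T, B10=F
run #5 (g=4, t=7) runs B1->T, B1->T, B1->T, B1->F, B2->T, B2->T, B2->T, B2->T, B2->T, B2->T, B2->F, B3->F, B4->F, B7->E, ...; records B1=T, B1=F, B2=T, B2=F, B3=F, B4=F, B6=F, B7=E, B8=F, B9=F
union over all inputs: B1=T, B1=F, B2=T, B2=F, B3=F, B4=T, B4=F, B5=T, B5=F, B6=F, B7=S, B7=E, B8=T, B8=F, B9=T, B9=F, B10=F (17 outcomes)
no size-1 subset reaches all 17 outcomes (best union: 10/17)
no size-2 subset reaches all 17 outcomes (best union: 14/17)
no size-3 subset reaches all 17 outcomes (best union: 16/17)
size 4: inputs {1, 2, 4, 5} cover all 17 outcomes, and no lexicographically smaller subset of this size does
Answer: 1, 2, 4, 5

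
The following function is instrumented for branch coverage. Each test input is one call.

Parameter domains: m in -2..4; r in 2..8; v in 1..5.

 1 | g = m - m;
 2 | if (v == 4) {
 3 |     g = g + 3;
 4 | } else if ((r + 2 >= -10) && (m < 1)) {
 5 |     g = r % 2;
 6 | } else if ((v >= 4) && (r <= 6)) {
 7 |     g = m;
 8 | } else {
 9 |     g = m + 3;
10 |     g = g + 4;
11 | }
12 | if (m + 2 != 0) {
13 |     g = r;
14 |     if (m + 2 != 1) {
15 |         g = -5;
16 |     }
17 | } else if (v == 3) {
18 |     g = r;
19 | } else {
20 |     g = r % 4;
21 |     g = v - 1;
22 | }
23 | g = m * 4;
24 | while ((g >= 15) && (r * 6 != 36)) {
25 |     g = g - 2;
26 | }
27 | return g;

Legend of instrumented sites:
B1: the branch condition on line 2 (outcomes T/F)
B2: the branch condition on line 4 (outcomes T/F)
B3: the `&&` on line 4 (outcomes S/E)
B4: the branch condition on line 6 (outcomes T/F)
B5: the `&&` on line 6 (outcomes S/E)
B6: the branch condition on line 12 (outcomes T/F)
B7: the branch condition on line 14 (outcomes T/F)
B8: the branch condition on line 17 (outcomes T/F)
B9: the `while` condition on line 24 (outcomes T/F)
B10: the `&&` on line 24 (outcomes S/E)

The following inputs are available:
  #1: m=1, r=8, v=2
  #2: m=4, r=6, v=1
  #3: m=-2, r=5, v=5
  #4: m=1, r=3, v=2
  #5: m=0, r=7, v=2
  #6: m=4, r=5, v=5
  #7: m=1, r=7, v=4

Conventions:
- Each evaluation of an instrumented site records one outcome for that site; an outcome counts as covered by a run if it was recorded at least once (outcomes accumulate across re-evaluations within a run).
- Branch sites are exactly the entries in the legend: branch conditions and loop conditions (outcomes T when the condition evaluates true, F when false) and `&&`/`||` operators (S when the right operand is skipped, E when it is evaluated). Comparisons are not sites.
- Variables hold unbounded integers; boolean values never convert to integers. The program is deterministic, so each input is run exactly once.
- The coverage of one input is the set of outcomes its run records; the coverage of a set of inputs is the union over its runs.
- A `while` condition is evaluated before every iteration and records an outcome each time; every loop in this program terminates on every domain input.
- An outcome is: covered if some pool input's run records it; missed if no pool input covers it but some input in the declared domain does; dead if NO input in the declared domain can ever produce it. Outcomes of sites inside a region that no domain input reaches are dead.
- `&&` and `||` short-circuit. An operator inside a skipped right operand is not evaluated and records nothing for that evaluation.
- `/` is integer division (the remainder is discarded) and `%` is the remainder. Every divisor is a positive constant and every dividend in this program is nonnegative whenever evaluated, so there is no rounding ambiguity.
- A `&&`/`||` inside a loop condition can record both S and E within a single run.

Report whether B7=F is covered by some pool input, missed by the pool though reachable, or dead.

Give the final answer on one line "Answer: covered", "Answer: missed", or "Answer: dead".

no pool input records B7=F
but domain input (m=-1, r=2, v=1) does record it -> reachable, so missed

Answer: missed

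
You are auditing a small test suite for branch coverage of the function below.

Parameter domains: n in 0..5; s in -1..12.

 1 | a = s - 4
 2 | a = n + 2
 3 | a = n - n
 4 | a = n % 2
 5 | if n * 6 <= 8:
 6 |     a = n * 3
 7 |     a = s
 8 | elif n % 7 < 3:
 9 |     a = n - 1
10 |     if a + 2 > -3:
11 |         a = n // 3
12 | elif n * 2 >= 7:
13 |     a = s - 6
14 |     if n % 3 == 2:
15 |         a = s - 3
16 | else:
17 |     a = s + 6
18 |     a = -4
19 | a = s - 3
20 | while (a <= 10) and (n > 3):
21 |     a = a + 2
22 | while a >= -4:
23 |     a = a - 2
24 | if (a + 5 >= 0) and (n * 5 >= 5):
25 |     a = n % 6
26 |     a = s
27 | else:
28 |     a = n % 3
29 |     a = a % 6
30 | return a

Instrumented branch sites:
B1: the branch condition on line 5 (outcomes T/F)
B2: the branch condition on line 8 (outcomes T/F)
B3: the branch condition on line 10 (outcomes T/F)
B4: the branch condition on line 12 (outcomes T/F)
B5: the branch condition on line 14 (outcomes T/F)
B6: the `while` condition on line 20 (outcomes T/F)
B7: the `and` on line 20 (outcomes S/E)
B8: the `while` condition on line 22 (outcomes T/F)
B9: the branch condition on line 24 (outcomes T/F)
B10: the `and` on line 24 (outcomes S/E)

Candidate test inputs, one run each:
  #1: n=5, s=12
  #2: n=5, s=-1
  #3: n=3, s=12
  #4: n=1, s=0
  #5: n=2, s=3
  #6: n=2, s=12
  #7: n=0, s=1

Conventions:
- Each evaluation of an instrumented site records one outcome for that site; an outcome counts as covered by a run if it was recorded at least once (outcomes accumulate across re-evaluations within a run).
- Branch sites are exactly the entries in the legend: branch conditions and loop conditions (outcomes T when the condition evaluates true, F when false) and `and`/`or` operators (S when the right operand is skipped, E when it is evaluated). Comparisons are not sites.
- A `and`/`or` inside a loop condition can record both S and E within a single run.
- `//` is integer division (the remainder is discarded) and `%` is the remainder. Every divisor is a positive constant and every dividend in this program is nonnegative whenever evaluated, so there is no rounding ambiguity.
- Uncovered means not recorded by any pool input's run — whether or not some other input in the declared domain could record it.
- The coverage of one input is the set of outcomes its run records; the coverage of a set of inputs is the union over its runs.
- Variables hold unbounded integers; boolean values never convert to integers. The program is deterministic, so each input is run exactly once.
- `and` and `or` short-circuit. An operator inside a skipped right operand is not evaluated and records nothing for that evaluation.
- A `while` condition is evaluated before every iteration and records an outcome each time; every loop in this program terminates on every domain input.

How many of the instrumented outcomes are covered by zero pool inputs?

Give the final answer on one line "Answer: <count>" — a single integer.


#1 (n=5, s=12) -> covered: B1=F, B2=F, B4=T, B5=T, B6=T, B6=F, B7=S, B7=E, B8=T, B8=F, B9=T, B10=E
#2 (n=5, s=-1) -> covered: B1=F, B2=F, B4=T, B5=T, B6=T, B6=F, B7=S, B7=E, B8=T, B8=F, B9=F, B10=S
#3 (n=3, s=12) -> covered: B1=F, B2=F, B4=F, B6=F, B7=E, B8=T, B8=F, B9=T, B10=E
#4 (n=1, s=0) -> covered: B1=T, B6=F, B7=E, B8=T, B8=F, B9=T, B10=E
#5 (n=2, s=3) -> covered: B1=F, B2=T, B3=T, B6=F, B7=E, B8=T, B8=F, B9=F, B10=S
#6 (n=2, s=12) -> covered: B1=F, B2=T, B3=T, B6=F, B7=E, B8=T, B8=F, B9=T, B10=E
#7 (n=0, s=1) -> covered: B1=T, B6=F, B7=E, B8=T, B8=F, B9=F, B10=S
union over the pool: B1=T, B1=F, B2=T, B2=F, B3=T, B4=T, B4=F, B5=T, B6=T, B6=F, B7=S, B7=E, B8=T, B8=F, B9=T, B9=F, B10=S, B10=E
uncovered (2 of 20): B3=F, B5=F
Answer: 2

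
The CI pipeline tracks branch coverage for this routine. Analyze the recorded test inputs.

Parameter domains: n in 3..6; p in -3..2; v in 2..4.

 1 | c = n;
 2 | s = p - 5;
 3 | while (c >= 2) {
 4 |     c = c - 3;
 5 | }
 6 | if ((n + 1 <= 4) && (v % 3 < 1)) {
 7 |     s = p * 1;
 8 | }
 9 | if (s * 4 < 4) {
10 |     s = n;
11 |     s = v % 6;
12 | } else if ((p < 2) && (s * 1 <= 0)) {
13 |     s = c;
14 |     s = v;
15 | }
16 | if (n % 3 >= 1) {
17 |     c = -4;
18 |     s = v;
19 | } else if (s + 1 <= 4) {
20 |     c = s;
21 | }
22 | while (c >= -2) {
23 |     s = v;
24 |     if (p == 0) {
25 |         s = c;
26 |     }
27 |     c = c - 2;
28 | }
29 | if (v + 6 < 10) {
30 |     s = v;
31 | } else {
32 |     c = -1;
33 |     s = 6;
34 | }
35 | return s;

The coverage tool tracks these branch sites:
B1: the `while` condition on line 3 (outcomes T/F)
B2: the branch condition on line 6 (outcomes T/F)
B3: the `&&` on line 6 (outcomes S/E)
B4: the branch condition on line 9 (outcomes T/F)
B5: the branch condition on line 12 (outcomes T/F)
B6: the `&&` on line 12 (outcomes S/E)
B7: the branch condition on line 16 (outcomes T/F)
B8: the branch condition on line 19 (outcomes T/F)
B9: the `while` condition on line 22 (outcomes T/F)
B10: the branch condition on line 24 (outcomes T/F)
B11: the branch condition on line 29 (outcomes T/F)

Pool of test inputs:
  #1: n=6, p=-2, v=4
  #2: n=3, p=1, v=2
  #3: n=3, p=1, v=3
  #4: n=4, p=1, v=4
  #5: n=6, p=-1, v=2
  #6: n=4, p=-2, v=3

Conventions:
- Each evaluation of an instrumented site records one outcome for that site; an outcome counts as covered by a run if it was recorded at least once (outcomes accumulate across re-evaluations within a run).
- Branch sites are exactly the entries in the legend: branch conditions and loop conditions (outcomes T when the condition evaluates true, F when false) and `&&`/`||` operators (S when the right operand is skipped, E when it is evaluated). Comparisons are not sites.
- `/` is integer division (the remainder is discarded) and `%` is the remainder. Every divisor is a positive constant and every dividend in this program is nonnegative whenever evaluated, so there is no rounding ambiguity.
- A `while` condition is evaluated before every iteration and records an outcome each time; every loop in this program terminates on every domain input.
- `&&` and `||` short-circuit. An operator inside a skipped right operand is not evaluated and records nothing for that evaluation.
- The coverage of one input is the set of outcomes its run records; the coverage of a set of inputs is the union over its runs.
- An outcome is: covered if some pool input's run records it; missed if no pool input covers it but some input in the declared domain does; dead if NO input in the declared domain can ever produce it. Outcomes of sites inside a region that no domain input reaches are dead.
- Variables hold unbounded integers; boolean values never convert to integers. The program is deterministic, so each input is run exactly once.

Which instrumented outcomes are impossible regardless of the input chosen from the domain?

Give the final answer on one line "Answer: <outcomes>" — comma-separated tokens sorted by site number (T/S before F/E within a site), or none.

running all 72 domain inputs and tallying outcomes:
  B5=T: never recorded by any domain input -> dead
  reachable outcomes have witnesses, e.g. B1=T (e.g. n=3, p=-3, v=2), B1=F (e.g. n=3, p=-3, v=2), B2=T (e.g. n=3, p=-3, v=3), B2=F (e.g. n=3, p=-3, v=2)

Answer: B5=T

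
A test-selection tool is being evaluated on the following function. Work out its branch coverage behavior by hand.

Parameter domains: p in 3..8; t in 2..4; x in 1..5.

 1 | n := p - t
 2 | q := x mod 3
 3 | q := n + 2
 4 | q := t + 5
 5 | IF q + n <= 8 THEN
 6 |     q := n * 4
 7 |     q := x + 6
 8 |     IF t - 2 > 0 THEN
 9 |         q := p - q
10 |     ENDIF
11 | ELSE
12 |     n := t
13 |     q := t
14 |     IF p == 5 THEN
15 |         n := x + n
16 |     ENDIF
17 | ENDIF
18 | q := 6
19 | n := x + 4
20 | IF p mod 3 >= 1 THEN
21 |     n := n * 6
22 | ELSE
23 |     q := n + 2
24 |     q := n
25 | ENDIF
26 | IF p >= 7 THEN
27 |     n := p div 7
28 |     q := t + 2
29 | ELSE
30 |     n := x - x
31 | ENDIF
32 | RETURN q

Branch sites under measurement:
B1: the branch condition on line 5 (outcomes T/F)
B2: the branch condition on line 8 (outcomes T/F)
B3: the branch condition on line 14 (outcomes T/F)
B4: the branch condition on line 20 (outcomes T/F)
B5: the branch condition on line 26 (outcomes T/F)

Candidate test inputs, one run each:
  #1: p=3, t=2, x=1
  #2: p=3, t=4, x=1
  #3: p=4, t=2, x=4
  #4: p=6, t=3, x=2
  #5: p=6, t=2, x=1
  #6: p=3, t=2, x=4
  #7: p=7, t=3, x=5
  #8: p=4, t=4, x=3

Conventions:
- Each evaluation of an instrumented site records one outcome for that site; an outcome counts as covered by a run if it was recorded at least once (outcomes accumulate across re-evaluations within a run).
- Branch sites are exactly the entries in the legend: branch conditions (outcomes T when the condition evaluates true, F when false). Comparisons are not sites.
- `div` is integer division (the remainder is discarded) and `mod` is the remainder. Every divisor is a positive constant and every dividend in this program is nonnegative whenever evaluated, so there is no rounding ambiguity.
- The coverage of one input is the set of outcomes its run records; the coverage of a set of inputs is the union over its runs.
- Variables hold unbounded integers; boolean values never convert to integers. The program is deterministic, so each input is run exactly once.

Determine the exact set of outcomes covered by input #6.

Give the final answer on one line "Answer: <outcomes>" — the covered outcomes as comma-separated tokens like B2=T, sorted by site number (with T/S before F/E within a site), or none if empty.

Tracing the run of input #6 (p=3, t=2, x=4):
  B1->T, B2->F, B4->F, B5->F
as a set, this run covers: B1=T, B2=F, B4=F, B5=F

Answer: B1=T, B2=F, B4=F, B5=F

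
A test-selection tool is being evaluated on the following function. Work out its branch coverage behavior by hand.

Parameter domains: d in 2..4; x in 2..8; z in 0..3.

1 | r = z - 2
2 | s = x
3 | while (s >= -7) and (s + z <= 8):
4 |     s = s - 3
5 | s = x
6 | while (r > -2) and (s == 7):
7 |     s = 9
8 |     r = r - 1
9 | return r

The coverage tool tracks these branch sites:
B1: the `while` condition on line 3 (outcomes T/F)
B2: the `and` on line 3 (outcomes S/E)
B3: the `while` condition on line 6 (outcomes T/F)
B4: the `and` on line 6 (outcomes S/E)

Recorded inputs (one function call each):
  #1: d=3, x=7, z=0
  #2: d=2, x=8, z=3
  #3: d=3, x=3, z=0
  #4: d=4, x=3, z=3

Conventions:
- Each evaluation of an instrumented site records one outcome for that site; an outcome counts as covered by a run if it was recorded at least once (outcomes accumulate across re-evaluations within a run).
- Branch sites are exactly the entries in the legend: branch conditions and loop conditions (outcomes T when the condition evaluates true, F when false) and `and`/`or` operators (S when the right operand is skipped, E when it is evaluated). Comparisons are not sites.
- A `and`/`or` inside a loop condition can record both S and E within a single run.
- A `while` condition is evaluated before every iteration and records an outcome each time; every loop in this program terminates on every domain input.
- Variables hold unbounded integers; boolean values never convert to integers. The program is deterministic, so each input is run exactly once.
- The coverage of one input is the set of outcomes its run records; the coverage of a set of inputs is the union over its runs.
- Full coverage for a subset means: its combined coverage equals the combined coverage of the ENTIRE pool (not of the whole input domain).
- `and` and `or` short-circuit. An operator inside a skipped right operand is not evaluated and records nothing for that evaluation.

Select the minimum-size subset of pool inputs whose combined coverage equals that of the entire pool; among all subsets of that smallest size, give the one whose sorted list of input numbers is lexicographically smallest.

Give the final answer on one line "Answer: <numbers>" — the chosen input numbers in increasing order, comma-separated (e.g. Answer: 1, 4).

input #1 (d=3, x=7, z=0): events B2->E, B1->T, B2->E, B1->T, B2->E, B1->T, B2->E, B1->T, B2->E, B1->T, B2->S, B1->F, B4->S, B3->F; covers B1=T, B1=F, B2=S, B2=E, B3=F, B4=S
input #2 (d=2, x=8, z=3): events B2->E, B1->F, B4->E, B3->F; covers B1=F, B2=E, B3=F, B4=E
input #3 (d=3, x=3, z=0): events B2->E, B1->T, B2->E, B1->T, B2->E, B1->T, B2->E, B1->T, B2->S, B1->F, B4->S, B3->F; covers B1=T, B1=F, B2=S, B2=E, B3=F, B4=S
input #4 (d=4, x=3, z=3): events B2->E, B1->T, B2->E, B1->T, B2->E, B1->T, B2->E, B1->T, B2->S, B1->F, B4->E, B3->F; covers B1=T, B1=F, B2=S, B2=E, B3=F, B4=E
the full pool covers 7 outcomes: B1=T, B1=F, B2=S, B2=E, B3=F, B4=S, B4=E
no size-1 subset reaches all 7 outcomes (best union: 6/7)
size 2: inputs {1, 2} cover all 7 outcomes, and no lexicographically smaller subset of this size does

Answer: 1, 2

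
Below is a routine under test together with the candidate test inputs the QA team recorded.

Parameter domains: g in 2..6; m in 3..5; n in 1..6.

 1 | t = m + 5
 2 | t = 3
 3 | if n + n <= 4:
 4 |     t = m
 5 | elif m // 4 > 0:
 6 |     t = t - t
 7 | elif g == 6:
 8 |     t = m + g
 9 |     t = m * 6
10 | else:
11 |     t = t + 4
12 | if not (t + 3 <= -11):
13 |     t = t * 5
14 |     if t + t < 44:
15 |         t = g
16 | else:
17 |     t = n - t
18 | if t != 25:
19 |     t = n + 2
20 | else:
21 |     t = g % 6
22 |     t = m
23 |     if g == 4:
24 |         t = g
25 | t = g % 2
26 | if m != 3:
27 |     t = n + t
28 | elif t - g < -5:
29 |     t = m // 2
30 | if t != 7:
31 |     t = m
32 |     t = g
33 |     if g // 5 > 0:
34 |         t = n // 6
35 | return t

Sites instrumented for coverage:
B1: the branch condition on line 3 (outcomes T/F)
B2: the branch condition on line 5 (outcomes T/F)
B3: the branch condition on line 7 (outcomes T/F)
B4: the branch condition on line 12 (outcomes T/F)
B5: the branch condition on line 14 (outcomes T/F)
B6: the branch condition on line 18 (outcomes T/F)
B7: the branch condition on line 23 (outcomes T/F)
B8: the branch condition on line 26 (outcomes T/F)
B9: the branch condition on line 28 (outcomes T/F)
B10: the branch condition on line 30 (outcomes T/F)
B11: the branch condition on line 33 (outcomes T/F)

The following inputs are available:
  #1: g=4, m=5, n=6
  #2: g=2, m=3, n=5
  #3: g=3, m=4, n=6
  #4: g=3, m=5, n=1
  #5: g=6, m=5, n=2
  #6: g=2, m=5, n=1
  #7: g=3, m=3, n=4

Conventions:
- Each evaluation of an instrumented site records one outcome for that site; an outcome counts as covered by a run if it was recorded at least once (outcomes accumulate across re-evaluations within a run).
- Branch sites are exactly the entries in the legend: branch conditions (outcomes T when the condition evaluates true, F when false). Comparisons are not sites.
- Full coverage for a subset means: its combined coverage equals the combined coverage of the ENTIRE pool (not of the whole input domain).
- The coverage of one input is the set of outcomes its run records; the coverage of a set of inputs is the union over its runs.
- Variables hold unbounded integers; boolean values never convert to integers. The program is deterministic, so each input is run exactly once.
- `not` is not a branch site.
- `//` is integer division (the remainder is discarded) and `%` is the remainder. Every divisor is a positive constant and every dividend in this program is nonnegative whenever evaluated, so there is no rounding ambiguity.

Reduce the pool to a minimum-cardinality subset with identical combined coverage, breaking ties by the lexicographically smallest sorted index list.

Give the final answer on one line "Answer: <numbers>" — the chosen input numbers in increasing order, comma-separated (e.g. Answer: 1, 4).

#1 (g=4, m=5, n=6) -> B1->F, B2->T, B4->T, B5->T, B6->T, B8->T, B10->T, B11->F; covered: B1=F, B2=T, B4=T, B5=T, B6=T, B8=T, B10=T, B11=F
#2 (g=2, m=3, n=5) -> B1->F, B2->F, B3->F, B4->T, B5->F, B6->T, B8->F, B9->F, B10->T, B11->F; covered: B1=F, B2=F, B3=F, B4=T, B5=F, B6=T, B8=F, B9=F, B10=T, B11=F
#3 (g=3, m=4, n=6) -> B1->F, B2->T, B4->T, B5->T, B6->T, B8->T, B10->F; covered: B1=F, B2=T, B4=T, B5=T, B6=T, B8=T, B10=F
#4 (g=3, m=5, n=1) -> B1->T, B4->T, B5->F, B6->F, B7->F, B8->T, B10->T, B11->F; covered: B1=T, B4=T, B5=F, B6=F, B7=F, B8=T, B10=T, B11=F
#5 (g=6, m=5, n=2) -> B1->T, B4->T, B5->F, B6->F, B7->F, B8->T, B10->T, B11->T; covered: B1=T, B4=T, B5=F, B6=F, B7=F, B8=T, B10=T, B11=T
#6 (g=2, m=5, n=1) -> B1->T, B4->T, B5->F, B6->F, B7->F, B8->T, B10->T, B11->F; covered: B1=T, B4=T, B5=F, B6=F, B7=F, B8=T, B10=T, B11=F
#7 (g=3, m=3, n=4) -> B1->F, B2->F, B3->F, B4->T, B5->F, B6->T, B8->F, B9->F, B10->T, B11->F; covered: B1=F, B2=F, B3=F, B4=T, B5=F, B6=T, B8=F, B9=F, B10=T, B11=F
the full pool covers 18 outcomes: B1=T, B1=F, B2=T, B2=F, B3=F, B4=T, B5=T, B5=F, B6=T, B6=F, B7=F, B8=T, B8=F, B9=F, B10=T, B10=F, B11=T, B11=F
every size-1 subset falls short of the 18 outcomes (best: 10/18)
every size-2 subset falls short of the 18 outcomes (best: 15/18)
size 3: inputs {2, 3, 5} cover all 18 outcomes, and no lexicographically smaller subset of this size does

Answer: 2, 3, 5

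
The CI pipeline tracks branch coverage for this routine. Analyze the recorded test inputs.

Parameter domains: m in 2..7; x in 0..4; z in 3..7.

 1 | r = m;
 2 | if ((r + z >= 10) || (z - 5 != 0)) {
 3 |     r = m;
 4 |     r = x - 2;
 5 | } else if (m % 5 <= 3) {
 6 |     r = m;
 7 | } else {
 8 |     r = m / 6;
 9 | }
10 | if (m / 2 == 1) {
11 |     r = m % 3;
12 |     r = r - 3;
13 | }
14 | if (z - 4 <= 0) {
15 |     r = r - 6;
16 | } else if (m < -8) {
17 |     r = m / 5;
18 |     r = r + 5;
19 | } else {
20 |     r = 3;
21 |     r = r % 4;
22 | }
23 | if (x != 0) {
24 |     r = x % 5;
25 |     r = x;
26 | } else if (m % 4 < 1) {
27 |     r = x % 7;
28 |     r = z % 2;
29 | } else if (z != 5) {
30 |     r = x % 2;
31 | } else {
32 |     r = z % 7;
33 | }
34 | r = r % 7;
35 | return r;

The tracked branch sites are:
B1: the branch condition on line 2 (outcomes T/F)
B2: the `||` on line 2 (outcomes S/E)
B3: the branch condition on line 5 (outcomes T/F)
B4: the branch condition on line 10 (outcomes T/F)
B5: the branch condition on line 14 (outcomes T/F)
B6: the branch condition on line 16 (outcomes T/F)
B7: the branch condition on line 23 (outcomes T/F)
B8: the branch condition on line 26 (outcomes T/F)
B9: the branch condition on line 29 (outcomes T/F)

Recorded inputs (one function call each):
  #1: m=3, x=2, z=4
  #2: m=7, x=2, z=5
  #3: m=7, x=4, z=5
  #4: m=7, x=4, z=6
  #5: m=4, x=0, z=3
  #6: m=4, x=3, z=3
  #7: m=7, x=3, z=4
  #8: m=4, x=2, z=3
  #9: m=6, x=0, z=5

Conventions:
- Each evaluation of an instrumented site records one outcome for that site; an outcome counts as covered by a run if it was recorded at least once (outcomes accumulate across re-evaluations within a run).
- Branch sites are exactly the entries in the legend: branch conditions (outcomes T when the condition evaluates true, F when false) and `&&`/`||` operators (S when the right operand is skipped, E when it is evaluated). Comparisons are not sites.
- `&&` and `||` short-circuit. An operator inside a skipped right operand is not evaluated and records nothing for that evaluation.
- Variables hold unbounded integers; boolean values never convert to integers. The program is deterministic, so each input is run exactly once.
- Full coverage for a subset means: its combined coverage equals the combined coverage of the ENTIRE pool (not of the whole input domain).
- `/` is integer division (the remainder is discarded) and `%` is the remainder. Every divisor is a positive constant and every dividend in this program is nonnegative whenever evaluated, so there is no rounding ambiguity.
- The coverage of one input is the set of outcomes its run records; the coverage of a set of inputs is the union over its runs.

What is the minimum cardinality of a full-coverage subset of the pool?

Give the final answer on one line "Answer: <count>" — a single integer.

input #1 (m=3, x=2, z=4): events B2->E, B1->T, B4->T, B5->T, B7->T; covers B1=T, B2=E, B4=T, B5=T, B7=T
input #2 (m=7, x=2, z=5): events B2->S, B1->T, B4->F, B5->F, B6->F, B7->T; covers B1=T, B2=S, B4=F, B5=F, B6=F, B7=T
input #3 (m=7, x=4, z=5): events B2->S, B1->T, B4->F, B5->F, B6->F, B7->T; covers B1=T, B2=S, B4=F, B5=F, B6=F, B7=T
input #4 (m=7, x=4, z=6): events B2->S, B1->T, B4->F, B5->F, B6->F, B7->T; covers B1=T, B2=S, B4=F, B5=F, B6=F, B7=T
input #5 (m=4, x=0, z=3): events B2->E, B1->T, B4->F, B5->T, B7->F, B8->T; covers B1=T, B2=E, B4=F, B5=T, B7=F, B8=T
input #6 (m=4, x=3, z=3): events B2->E, B1->T, B4->F, B5->T, B7->T; covers B1=T, B2=E, B4=F, B5=T, B7=T
input #7 (m=7, x=3, z=4): events B2->S, B1->T, B4->F, B5->T, B7->T; covers B1=T, B2=S, B4=F, B5=T, B7=T
input #8 (m=4, x=2, z=3): events B2->E, B1->T, B4->F, B5->T, B7->T; covers B1=T, B2=E, B4=F, B5=T, B7=T
input #9 (m=6, x=0, z=5): events B2->S, B1->T, B4->F, B5->F, B6->F, B7->F, B8->F, B9->F; covers B1=T, B2=S, B4=F, B5=F, B6=F, B7=F, B8=F, B9=F
pool-wide coverage (13 outcomes): B1=T, B2=S, B2=E, B4=T, B4=F, B5=T, B5=F, B6=F, B7=T, B7=F, B8=T, B8=F, B9=F
size 1 is not enough: best union over all size-1 subsets is 8/13
size 2 is not enough: best union over all size-2 subsets is 12/13
inputs {1, 5, 9} (size 3) cover everything; no size-3 subset with a lexicographically smaller index list covers all 13

Answer: 3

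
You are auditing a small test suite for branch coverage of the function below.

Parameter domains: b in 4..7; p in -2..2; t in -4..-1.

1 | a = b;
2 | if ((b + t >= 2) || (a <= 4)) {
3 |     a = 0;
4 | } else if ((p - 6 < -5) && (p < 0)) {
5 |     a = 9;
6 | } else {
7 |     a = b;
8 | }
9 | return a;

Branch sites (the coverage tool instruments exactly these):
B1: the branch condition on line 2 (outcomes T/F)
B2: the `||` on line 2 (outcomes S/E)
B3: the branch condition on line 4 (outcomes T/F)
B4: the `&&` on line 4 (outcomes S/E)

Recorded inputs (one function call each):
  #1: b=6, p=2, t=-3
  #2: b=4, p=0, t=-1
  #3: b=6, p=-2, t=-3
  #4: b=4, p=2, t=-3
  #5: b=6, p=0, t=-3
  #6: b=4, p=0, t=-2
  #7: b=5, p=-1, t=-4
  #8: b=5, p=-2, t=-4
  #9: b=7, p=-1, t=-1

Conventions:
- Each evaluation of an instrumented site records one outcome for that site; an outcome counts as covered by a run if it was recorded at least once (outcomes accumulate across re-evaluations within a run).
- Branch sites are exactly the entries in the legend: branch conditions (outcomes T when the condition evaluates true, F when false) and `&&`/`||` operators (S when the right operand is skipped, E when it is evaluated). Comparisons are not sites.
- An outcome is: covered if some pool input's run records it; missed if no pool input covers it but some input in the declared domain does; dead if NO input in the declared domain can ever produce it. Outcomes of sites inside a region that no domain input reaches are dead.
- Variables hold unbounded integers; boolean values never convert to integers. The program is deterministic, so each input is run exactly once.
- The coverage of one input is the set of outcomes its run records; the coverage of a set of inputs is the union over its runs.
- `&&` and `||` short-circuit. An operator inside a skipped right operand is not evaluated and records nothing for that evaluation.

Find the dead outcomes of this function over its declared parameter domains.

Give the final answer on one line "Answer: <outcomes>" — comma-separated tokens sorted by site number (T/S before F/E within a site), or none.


checking every outcome against all 80 domain inputs:
  reachable outcomes have witnesses, e.g. B1=T (e.g. b=4, p=-2, t=-4), B1=F (e.g. b=5, p=-2, t=-4), B2=S (e.g. b=4, p=-2, t=-2), B2=E (e.g. b=4, p=-2, t=-4)
Answer: none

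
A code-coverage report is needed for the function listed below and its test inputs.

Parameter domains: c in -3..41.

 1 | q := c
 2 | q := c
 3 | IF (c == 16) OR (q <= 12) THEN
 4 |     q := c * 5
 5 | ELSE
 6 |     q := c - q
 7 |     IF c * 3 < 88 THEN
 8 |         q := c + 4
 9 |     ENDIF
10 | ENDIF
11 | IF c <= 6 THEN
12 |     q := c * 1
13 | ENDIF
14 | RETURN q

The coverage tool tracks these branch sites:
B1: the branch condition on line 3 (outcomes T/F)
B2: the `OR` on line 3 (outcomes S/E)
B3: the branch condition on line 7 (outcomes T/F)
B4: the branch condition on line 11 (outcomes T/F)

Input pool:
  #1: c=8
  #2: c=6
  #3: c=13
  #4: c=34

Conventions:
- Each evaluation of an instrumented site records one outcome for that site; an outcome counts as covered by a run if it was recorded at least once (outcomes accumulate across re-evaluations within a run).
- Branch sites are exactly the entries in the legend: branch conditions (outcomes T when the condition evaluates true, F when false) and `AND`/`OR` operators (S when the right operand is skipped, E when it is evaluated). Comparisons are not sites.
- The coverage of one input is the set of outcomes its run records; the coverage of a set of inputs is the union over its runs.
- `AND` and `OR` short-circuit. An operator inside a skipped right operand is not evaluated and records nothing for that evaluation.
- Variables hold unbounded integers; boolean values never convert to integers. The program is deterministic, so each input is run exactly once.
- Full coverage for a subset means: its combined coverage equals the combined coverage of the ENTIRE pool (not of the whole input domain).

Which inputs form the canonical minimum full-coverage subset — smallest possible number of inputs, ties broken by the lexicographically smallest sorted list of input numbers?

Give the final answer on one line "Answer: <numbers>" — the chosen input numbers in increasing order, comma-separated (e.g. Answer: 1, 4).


#1 (c=8) -> B2->E, B1->T, B4->F; covered: B1=T, B2=E, B4=F
#2 (c=6) -> B2->E, B1->T, B4->T; covered: B1=T, B2=E, B4=T
#3 (c=13) -> B2->E, B1->F, B3->T, B4->F; covered: B1=F, B2=E, B3=T, B4=F
#4 (c=34) -> B2->E, B1->F, B3->F, B4->F; covered: B1=F, B2=E, B3=F, B4=F
together the pool reaches 7 outcomes: B1=T, B1=F, B2=E, B3=T, B3=F, B4=T, B4=F
no size-1 subset reaches all 7 outcomes (best union: 4/7)
no size-2 subset reaches all 7 outcomes (best union: 6/7)
the canonical winner is {2, 3, 4}: size 3, full 7-outcome coverage, earliest index list among size-3 covers
Answer: 2, 3, 4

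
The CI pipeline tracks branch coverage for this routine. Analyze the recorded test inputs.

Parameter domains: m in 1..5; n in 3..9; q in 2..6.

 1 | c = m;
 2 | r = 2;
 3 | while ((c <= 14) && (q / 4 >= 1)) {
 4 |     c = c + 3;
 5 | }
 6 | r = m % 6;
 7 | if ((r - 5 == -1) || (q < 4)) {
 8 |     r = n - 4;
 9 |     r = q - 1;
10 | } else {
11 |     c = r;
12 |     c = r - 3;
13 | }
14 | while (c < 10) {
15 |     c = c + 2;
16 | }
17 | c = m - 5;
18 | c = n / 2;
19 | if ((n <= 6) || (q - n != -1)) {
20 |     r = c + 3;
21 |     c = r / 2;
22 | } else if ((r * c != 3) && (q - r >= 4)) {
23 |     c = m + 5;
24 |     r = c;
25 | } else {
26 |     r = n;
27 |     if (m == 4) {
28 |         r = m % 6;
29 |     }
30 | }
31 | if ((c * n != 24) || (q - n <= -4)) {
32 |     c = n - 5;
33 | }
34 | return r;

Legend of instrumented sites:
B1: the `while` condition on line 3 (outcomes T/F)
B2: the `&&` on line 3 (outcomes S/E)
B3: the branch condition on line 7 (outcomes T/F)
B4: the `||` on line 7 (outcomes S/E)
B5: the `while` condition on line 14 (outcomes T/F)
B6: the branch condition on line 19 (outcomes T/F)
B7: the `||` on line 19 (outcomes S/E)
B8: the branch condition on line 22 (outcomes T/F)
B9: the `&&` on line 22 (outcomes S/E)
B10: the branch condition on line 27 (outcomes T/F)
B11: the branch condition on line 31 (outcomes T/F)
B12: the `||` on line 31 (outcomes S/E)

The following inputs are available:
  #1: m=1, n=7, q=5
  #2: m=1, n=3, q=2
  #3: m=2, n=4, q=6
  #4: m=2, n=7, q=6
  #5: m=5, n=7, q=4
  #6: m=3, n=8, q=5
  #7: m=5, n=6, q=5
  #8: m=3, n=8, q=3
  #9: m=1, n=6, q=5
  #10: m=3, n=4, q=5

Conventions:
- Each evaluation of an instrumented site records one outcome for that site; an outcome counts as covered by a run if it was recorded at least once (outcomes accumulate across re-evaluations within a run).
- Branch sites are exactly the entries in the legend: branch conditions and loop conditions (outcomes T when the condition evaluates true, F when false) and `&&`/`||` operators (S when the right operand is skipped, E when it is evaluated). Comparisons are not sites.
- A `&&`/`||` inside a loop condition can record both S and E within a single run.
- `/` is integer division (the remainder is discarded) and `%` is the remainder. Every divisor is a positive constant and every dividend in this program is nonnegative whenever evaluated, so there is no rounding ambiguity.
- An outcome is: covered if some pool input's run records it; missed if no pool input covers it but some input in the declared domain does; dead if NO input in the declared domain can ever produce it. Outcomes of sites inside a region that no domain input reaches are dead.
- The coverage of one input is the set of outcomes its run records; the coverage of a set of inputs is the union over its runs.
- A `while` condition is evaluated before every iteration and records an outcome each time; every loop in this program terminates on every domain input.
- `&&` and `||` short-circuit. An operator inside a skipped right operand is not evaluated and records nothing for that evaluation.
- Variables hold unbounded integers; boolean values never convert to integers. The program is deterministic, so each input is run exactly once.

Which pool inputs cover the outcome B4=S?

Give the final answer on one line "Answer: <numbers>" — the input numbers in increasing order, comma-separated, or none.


input #1 (m=1, n=7, q=5): misses B4=S
input #2 (m=1, n=3, q=2): misses B4=S
input #3 (m=2, n=4, q=6): misses B4=S
input #4 (m=2, n=7, q=6): misses B4=S
input #5 (m=5, n=7, q=4): misses B4=S
input #6 (m=3, n=8, q=5): misses B4=S
input #7 (m=5, n=6, q=5): misses B4=S
input #8 (m=3, n=8, q=3): misses B4=S
input #9 (m=1, n=6, q=5): misses B4=S
input #10 (m=3, n=4, q=5): misses B4=S
Answer: none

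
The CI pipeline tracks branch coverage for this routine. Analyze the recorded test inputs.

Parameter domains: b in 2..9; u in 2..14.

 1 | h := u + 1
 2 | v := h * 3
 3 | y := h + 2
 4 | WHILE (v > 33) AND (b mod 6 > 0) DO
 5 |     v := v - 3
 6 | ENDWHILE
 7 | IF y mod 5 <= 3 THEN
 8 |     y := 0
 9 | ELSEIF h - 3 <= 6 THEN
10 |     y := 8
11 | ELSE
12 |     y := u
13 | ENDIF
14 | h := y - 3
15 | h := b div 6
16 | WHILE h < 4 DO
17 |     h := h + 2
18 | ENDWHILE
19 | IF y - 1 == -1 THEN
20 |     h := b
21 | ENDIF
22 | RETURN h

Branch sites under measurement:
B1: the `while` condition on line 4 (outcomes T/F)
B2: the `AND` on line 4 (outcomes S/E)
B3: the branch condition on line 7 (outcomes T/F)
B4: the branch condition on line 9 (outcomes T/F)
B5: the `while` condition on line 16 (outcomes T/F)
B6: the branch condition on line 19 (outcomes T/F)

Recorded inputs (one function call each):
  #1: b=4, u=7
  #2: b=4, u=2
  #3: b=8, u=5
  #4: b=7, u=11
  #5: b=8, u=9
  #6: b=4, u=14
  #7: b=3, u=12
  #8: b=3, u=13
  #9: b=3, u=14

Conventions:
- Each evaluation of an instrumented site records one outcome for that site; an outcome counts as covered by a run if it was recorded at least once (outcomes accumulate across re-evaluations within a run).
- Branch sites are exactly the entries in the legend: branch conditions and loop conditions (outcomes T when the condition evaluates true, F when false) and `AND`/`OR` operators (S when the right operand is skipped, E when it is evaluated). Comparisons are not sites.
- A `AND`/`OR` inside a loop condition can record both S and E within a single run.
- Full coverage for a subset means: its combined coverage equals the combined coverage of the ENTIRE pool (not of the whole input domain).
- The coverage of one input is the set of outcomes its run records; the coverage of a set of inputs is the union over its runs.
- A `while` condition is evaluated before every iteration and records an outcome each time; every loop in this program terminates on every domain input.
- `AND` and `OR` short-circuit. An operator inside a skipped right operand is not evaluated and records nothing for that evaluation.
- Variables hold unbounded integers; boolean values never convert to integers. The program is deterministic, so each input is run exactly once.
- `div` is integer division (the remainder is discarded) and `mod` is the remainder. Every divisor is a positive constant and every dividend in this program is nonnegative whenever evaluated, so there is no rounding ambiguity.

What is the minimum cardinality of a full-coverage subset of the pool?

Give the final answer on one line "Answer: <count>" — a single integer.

test 1 (b=4, u=7) fires B2->S, B1->F, B3->T, B5->T, B5->T, B5->F, B6->T; hits B1=F, B2=S, B3=T, B5=T, B5=F, B6=T
test 2 (b=4, u=2) fires B2->S, B1->F, B3->T, B5->T, B5->T, B5->F, B6->T; hits B1=F, B2=S, B3=T, B5=T, B5=F, B6=T
test 3 (b=8, u=5) fires B2->S, B1->F, B3->T, B5->T, B5->T, B5->F, B6->T; hits B1=F, B2=S, B3=T, B5=T, B5=F, B6=T
test 4 (b=7, u=11) fires B2->E, B1->T, B2->S, B1->F, B3->F, B4->F, B5->T, B5->T, B5->F, B6->F; hits B1=T, B1=F, B2=S, B2=E, B3=F, B4=F, B5=T, B5=F, B6=F
test 5 (b=8, u=9) fires B2->S, B1->F, B3->T, B5->T, B5->T, B5->F, B6->T; hits B1=F, B2=S, B3=T, B5=T, B5=F, B6=T
test 6 (b=4, u=14) fires B2->E, B1->T, B2->E, B1->T, B2->E, B1->T, B2->E, B1->T, B2->S, B1->F, B3->T, B5->T, B5->T, B5->F, ...; hits B1=T, B1=F, B2=S, B2=E, B3=T, B5=T, B5=F, B6=T
test 7 (b=3, u=12) fires B2->E, B1->T, B2->E, B1->T, B2->S, B1->F, B3->T, B5->T, B5->T, B5->F, B6->T; hits B1=T, B1=F, B2=S, B2=E, B3=T, B5=T, B5=F, B6=T
test 8 (b=3, u=13) fires B2->E, B1->T, B2->E, B1->T, B2->E, B1->T, B2->S, B1->F, B3->T, B5->T, B5->T, B5->F, B6->T; hits B1=T, B1=F, B2=S, B2=E, B3=T, B5=T, B5=F, B6=T
test 9 (b=3, u=14) fires B2->E, B1->T, B2->E, B1->T, B2->E, B1->T, B2->E, B1->T, B2->S, B1->F, B3->T, B5->T, B5->T, B5->F, ...; hits B1=T, B1=F, B2=S, B2=E, B3=T, B5=T, B5=F, B6=T
pool-wide coverage (11 outcomes): B1=T, B1=F, B2=S, B2=E, B3=T, B3=F, B4=F, B5=T, B5=F, B6=T, B6=F
every size-1 subset falls short of the 11 outcomes (best: 9/11)
size 2: inputs {1, 4} cover all 11 outcomes, and no lexicographically smaller subset of this size does

Answer: 2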